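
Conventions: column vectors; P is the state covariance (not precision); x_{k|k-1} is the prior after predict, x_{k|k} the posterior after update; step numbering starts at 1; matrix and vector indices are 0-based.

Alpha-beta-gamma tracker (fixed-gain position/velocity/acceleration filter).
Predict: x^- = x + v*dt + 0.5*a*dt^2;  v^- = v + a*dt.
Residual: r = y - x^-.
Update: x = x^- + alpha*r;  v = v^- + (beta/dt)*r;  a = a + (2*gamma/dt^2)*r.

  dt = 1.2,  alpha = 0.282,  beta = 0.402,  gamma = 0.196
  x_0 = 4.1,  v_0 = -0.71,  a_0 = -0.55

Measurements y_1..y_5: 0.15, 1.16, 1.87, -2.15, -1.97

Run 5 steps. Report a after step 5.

a_post = 1.4393

step 1: x_pred=2.8520  r=-2.7020  x^+=2.0900  v^+=-2.2752  a^+=-1.2855
step 2: x_pred=-1.5658  r=2.7258  x^+=-0.7971  v^+=-2.9047  a^+=-0.5435
step 3: x_pred=-4.6741  r=6.5441  x^+=-2.8286  v^+=-1.3647  a^+=1.2379
step 4: x_pred=-3.5750  r=1.4250  x^+=-3.1731  v^+=0.5982  a^+=1.6258
step 5: x_pred=-1.2847  r=-0.6853  x^+=-1.4780  v^+=2.3196  a^+=1.4393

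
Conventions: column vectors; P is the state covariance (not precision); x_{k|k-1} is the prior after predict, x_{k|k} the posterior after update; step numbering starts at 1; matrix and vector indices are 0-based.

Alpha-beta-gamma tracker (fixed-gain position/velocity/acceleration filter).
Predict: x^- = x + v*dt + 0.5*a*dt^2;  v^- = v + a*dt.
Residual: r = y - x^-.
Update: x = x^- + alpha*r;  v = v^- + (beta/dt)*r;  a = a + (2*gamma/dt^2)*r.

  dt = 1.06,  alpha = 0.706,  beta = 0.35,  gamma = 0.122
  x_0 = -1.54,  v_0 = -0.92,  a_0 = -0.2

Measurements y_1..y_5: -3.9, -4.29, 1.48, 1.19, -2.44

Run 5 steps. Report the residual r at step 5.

resid = -7.0312

step 1: x_pred=-2.6276  r=-1.2724  x^+=-3.5259  v^+=-1.5521  a^+=-0.4763
step 2: x_pred=-5.4388  r=1.1488  x^+=-4.6277  v^+=-1.6777  a^+=-0.2269
step 3: x_pred=-6.5336  r=8.0136  x^+=-0.8760  v^+=0.7278  a^+=1.5134
step 4: x_pred=0.7457  r=0.4443  x^+=1.0594  v^+=2.4787  a^+=1.6099
step 5: x_pred=4.5912  r=-7.0312  x^+=-0.3728  v^+=1.8635  a^+=0.0830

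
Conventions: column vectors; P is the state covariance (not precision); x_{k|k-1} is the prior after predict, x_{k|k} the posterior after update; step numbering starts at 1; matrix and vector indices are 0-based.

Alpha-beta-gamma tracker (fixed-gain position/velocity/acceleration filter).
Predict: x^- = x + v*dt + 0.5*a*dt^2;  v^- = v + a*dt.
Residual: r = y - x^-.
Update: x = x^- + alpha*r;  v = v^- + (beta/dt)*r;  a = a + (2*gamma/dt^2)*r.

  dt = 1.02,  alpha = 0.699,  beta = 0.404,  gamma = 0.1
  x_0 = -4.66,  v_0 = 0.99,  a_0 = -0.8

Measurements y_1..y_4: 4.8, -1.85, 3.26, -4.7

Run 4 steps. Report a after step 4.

a_post = -2.0219

step 1: x_pred=-4.0664  r=8.8664  x^+=2.1312  v^+=3.6858  a^+=0.9044
step 2: x_pred=6.3612  r=-8.2112  x^+=0.6216  v^+=1.3560  a^+=-0.6741
step 3: x_pred=1.6540  r=1.6060  x^+=2.7766  v^+=1.3045  a^+=-0.3653
step 4: x_pred=3.9172  r=-8.6172  x^+=-2.1062  v^+=-2.4812  a^+=-2.0219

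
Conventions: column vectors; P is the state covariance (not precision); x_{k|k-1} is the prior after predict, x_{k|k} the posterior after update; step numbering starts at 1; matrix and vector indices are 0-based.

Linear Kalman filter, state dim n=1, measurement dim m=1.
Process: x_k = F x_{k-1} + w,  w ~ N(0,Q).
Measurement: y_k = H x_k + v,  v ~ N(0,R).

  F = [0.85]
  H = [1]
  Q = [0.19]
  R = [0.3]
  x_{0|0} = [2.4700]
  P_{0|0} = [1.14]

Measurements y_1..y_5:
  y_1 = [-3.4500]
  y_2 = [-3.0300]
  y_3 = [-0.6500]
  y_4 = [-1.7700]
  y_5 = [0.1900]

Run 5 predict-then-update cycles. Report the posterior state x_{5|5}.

x_post = [-0.5315]

step 1: x^-=[2.0995]  P^-=[1.0136]  S=[1.3136]  K=[0.7716]  nu=[-5.5495]  x^+=[-2.1827]  P^+=[0.2315]
step 2: x^-=[-1.8553]  P^-=[0.3573]  S=[0.6573]  K=[0.5436]  nu=[-1.1747]  x^+=[-2.4938]  P^+=[0.1631]
step 3: x^-=[-2.1197]  P^-=[0.3078]  S=[0.6078]  K=[0.5064]  nu=[1.4697]  x^+=[-1.3754]  P^+=[0.1519]
step 4: x^-=[-1.1691]  P^-=[0.2998]  S=[0.5998]  K=[0.4998]  nu=[-0.6009]  x^+=[-1.4694]  P^+=[0.1499]
step 5: x^-=[-1.2490]  P^-=[0.2983]  S=[0.5983]  K=[0.4986]  nu=[1.4390]  x^+=[-0.5315]  P^+=[0.1496]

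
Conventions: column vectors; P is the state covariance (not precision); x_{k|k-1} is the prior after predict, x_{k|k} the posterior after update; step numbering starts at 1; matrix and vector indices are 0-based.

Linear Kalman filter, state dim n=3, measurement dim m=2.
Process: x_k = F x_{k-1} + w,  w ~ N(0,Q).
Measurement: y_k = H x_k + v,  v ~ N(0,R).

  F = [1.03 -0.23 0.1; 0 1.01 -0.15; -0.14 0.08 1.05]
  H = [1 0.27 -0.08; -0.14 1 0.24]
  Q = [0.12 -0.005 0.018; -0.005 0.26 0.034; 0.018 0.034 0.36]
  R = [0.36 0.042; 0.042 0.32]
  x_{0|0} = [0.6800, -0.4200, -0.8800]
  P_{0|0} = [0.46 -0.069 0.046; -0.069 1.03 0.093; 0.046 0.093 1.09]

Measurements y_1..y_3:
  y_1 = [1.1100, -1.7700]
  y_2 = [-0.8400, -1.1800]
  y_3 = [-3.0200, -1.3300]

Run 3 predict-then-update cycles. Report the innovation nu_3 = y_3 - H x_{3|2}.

innov = [-3.2264, -0.3913]

step 1: x^-=[0.7090, -0.2922, -1.0528]  P^-=[0.7113 -0.3269 0.0666; -0.3269 1.3070 0.0538; 0.0666 0.0538 1.5810]  S=[0.9872 -0.0337; -0.0337 1.8449]  K=[0.6185 -0.2112; 0.0472 0.7411; -0.0381 0.2291]  nu=[0.3957, -1.1259]  x^+=[1.1915, -1.1079, -1.3258]  P^+=[0.2425 -0.0519 0.1842; -0.0519 0.2939 -0.2582; 0.1842 -0.2582 1.4822]
step 2: x^-=[1.3495, -0.9201, -1.6475]  P^-=[0.4821 -0.2129 0.3842; -0.2129 0.6714 -0.4352; 0.3842 -0.4352 1.9043]  S=[0.7456 0.0175; 0.0175 0.9354]  K=[0.5332 -0.2111; -0.0107 0.6381; 0.1543 -0.0371]  nu=[-2.0729, 0.3245]  x^+=[0.1757, -0.6909, -1.9793]  P^+=[0.2323 -0.0886 0.3165; -0.0886 0.2906 -0.4136; 0.3165 -0.4136 1.8855]
step 3: x^-=[0.1420, -0.4009, -2.1582]  P^-=[0.5269 -0.2979 0.6014; -0.2979 0.7242 -0.6540; 0.6014 -0.6540 2.2846]  S=[0.7255 -0.0057; -0.0057 0.9152]  K=[0.5472 -0.2450; -0.0637 0.6650; 0.3320 -0.2054]  nu=[-3.2264, -0.3913]  x^+=[-1.5276, -0.4554, -3.1491]  P^+=[0.2532 -0.1213 0.4224; -0.1213 0.3161 -0.5123; 0.4224 -0.5123 2.1653]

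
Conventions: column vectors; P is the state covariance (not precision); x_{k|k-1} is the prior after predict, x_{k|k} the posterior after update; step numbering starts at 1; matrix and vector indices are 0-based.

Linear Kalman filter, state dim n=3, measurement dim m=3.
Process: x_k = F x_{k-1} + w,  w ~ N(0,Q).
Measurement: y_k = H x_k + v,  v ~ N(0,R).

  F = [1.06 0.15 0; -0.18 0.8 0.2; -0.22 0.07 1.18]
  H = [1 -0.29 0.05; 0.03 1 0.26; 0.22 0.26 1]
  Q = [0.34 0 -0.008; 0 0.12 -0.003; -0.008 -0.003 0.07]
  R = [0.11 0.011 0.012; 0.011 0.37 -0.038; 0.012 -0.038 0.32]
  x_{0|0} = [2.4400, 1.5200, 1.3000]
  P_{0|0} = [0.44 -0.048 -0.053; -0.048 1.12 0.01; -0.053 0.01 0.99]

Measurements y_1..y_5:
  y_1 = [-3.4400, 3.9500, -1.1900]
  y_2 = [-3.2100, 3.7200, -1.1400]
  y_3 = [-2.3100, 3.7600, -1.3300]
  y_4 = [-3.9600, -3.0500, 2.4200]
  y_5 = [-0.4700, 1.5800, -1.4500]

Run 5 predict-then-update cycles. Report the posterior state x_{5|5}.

x_post = [-0.7115, 1.1491, -0.1462]

step 1: x^-=[2.8144, 1.0368, 1.1036]  P^-=[0.8443 0.0001 -0.1653; 0.0001 0.9115 0.3430; -0.1653 0.3430 1.5059]  S=[1.0082 -0.2603 -0.0578; -0.2603 1.5598 0.9479; -0.0578 0.9479 2.0340]  K=[0.8675 0.1568 -0.0384; -0.0816 0.6362 -0.0136; -0.1509 -0.0286 0.7754]  nu=[-6.0089, 2.5418, -3.1823]  x^+=[-1.8777, 3.1877, -0.5300]  P^+=[0.1226 0.0798 -0.0555; 0.0798 0.2626 -0.1154; -0.0555 -0.1154 0.2896]
step 2: x^-=[-1.5122, 2.7822, 0.0108]  P^-=[0.5090 0.0584 -0.1204; 0.0584 0.2477 -0.0264; -0.1204 -0.0264 0.4878]  S=[0.5959 -0.0122 0.0267; -0.0122 0.6391 0.1312; 0.0267 0.1312 0.7891]  K=[0.8190 0.0888 -0.0340; -0.0171 0.3789 0.0020; -0.1736 0.0298 0.5768]  nu=[-0.8915, 0.9804, -1.5415]  x^+=[-2.1029, 3.1658, -0.6944]  P^+=[0.1074 0.0507 -0.0412; 0.0507 0.1554 -0.0655; -0.0412 -0.0655 0.2075]
step 3: x^-=[-1.7542, 2.7723, -0.1351]  P^-=[0.4803 0.0291 -0.0925; 0.0291 0.1987 -0.0028; -0.0925 -0.0028 0.3738]  S=[0.5819 -0.0227 0.0344; -0.0227 0.5932 0.1096; 0.0344 0.1096 0.6917]  K=[0.8068 0.0674 -0.0208; -0.0383 0.3282 0.0297; -0.1533 0.0545 0.5090]  nu=[0.2549, 1.0755, -1.5297]  x^+=[-1.4443, 3.0700, -0.8942]  P^+=[0.1024 0.0400 -0.0325; 0.0400 0.1307 -0.0462; -0.0325 -0.0462 0.1781]
step 4: x^-=[-1.0704, 2.5371, -0.5225]  P^-=[0.4708 0.0207 -0.0776; 0.0207 0.1901 0.0070; -0.0776 0.0070 0.3316]  S=[0.5776 -0.0257 0.0414; -0.0257 0.5866 0.1061; 0.0414 0.1061 0.6590]  K=[0.8016 0.0624 -0.0130; -0.0481 0.3181 0.0443; -0.1408 0.0621 0.4788]  nu=[-2.1277, -5.4192, 2.5183]  x^+=[-3.1465, 1.0268, 0.6466]  P^+=[0.1008 0.0368 -0.0286; 0.0368 0.1245 -0.0390; -0.0286 -0.0390 0.1656]
step 5: x^-=[-3.1813, 1.5171, 1.5271]  P^-=[0.4678 0.0187 -0.0714; 0.0187 0.1886 0.0101; -0.0714 0.0101 0.3134]  S=[0.5762 -0.0260 0.0450; -0.0260 0.5855 0.1044; 0.0450 0.1044 0.6447]  K=[0.7998 0.0614 -0.0094; -0.0513 0.3163 0.0505; -0.1353 0.0639 0.4649]  nu=[3.0749, -0.2387, -2.6717]  x^+=[-0.7115, 1.1491, -0.1462]  P^+=[0.1003 0.0359 -0.0271; 0.0359 0.1229 -0.0363; -0.0271 -0.0363 0.1601]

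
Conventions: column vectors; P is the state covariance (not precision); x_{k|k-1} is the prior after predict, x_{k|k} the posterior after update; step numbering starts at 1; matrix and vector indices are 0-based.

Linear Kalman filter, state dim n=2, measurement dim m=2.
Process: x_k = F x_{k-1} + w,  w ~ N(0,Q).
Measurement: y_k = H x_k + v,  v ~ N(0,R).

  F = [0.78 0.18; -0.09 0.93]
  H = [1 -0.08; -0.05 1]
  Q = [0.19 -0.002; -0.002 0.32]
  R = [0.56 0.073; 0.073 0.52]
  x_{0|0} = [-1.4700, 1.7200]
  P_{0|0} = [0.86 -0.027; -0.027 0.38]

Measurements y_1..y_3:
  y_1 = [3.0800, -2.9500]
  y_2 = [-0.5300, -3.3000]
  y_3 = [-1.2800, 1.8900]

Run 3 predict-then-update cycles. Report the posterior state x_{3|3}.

x_post = [-0.5870, -0.0048]

step 1: x^-=[-0.8370, 1.7319]  P^-=[0.7180 -0.0179; -0.0179 0.6601]  S=[1.2850 -0.0337; -0.0337 1.1837]  K=[0.5590 -0.0295; -0.0404 0.5573]  nu=[4.0556, -4.7238]  x^+=[1.5698, -1.0645]  P^+=[0.3142 0.0412; 0.0412 0.2889]
step 2: x^-=[1.0328, -1.1313]  P^-=[0.4021 0.0535; 0.0535 0.5655]  S=[0.9571 0.0614; 0.0614 1.0812]  K=[0.4151 0.0073; -0.0248 0.5220]  nu=[-1.6533, -2.1171]  x^+=[0.3310, -2.1953]  P^+=[0.2367 0.0459; 0.0459 0.2719]
step 3: x^-=[-0.1370, -2.0714]  P^-=[0.3557 0.0595; 0.0595 0.5494]  S=[0.9097 0.0710; 0.0710 1.0644]  K=[0.3847 0.0135; -0.0231 0.5149]  nu=[-1.3087, 3.9546]  x^+=[-0.5870, -0.0048]  P^+=[0.2201 0.0461; 0.0461 0.2684]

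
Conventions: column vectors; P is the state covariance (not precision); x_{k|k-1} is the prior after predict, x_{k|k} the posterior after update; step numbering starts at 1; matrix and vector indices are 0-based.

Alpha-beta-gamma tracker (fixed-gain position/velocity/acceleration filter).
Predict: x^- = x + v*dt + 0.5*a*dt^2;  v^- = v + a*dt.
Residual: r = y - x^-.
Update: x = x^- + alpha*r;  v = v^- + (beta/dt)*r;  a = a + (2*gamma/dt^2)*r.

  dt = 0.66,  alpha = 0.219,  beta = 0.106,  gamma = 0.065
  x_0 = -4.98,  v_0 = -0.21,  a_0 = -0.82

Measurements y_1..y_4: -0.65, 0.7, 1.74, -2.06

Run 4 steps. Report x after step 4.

x_post = 0.7971

step 1: x_pred=-5.2972  r=4.6472  x^+=-4.2795  v^+=-0.0048  a^+=0.5669
step 2: x_pred=-4.1592  r=4.8592  x^+=-3.0950  v^+=1.1497  a^+=2.0171
step 3: x_pred=-1.8969  r=3.6369  x^+=-1.1004  v^+=3.0651  a^+=3.1025
step 4: x_pred=1.5983  r=-3.6583  x^+=0.7971  v^+=4.5252  a^+=2.0107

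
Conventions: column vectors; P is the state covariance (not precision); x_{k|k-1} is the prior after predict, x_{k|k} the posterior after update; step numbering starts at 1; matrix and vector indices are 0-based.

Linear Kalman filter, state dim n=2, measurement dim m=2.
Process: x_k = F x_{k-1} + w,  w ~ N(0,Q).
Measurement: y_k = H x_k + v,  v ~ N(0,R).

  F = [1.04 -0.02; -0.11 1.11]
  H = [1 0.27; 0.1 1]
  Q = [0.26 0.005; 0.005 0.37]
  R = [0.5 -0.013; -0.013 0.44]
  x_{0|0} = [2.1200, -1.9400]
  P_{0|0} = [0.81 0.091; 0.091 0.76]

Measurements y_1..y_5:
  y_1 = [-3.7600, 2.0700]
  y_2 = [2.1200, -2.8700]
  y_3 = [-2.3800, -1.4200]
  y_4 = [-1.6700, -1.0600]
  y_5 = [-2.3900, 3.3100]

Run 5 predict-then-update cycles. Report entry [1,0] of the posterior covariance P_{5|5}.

P_post[1,0] = -0.0854

step 1: x^-=[2.2436, -2.3866]  P^-=[1.1326 0.0007; 0.0007 1.2940]  S=[1.7273 0.4504; 0.4504 1.7454]  K=[0.6849 -0.1114; 0.0100 0.7388]  nu=[-5.3592, 4.2322]  x^+=[-1.8983, 0.6863]  P^+=[0.3695 -0.0949; -0.0949 0.3344]
step 2: x^-=[-1.9879, 0.9706]  P^-=[0.6637 -0.1544; -0.1544 0.8097]  S=[1.1394 0.1134; 0.1134 1.2254]  K=[0.5582 -0.1235; -0.0082 0.6489]  nu=[3.8458, -3.6418]  x^+=[0.6088, -1.4242]  P^+=[0.3056 -0.0922; -0.0922 0.2948]
step 3: x^-=[0.6616, -1.6479]  P^-=[0.5945 -0.1431; -0.1431 0.7595]  S=[1.0726 0.1045; 0.1045 1.1768]  K=[0.5298 -0.1181; -0.0040 0.6336]  nu=[-2.5967, 0.1617]  x^+=[-0.7331, -1.5351]  P^+=[0.2901 -0.0879; -0.0879 0.2876]
step 4: x^-=[-0.7317, -1.6233]  P^-=[0.5776 -0.1362; -0.1362 0.7493]  S=[1.0587 0.1072; 0.1072 1.1679]  K=[0.5225 -0.1151; -0.0014 0.6301]  nu=[-0.5000, 0.6365]  x^+=[-1.0662, -1.2216]  P^+=[0.2860 -0.0861; -0.0861 0.2859]
step 5: x^-=[-1.0845, -1.2387]  P^-=[0.5730 -0.1336; -0.1336 0.7467]  S=[1.0553 0.1087; 0.1087 1.1657]  K=[0.5205 -0.1140; -0.0004 0.6291]  nu=[-0.9711, 4.6571]  x^+=[-2.1208, 1.6916]  P^+=[0.2848 -0.0854; -0.0854 0.2854]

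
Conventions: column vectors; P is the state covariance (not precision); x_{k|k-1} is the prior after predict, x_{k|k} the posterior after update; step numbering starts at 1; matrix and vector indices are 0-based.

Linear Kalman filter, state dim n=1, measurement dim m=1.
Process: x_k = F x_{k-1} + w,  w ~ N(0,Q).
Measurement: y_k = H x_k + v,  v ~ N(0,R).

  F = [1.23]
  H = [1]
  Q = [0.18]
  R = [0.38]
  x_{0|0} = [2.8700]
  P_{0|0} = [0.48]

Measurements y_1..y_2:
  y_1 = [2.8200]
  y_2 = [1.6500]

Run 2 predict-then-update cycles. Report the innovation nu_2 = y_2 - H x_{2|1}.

step 1: x^-=[3.5301]  P^-=[0.9062]  S=[1.2862]  K=[0.7046]  nu=[-0.7101]  x^+=[3.0298]  P^+=[0.2677]
step 2: x^-=[3.7266]  P^-=[0.5850]  S=[0.9650]  K=[0.6062]  nu=[-2.0766]  x^+=[2.4677]  P^+=[0.2304]

innov = [-2.0766]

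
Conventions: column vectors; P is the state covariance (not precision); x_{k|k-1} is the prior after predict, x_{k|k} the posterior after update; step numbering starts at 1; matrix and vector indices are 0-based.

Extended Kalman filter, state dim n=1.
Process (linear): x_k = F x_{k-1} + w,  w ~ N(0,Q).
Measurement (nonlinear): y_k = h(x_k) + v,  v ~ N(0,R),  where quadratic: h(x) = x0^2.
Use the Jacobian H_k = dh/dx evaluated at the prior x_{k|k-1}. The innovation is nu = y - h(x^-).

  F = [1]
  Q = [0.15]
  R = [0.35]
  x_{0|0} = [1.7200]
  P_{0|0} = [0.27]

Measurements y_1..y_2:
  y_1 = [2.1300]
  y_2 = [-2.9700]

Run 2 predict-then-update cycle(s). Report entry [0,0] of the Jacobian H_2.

step 1: x^-=[1.7200]  P^-=[0.4200]  H_jac=[3.4400]  S=[5.3201]  K=[0.2716]  nu=[-0.8284]  x^+=[1.4950]  P^+=[0.0276]
step 2: x^-=[1.4950]  P^-=[0.1776]  H_jac=[2.9901]  S=[1.9381]  K=[0.2740]  nu=[-5.2051]  x^+=[0.0686]  P^+=[0.0321]

H_jac[0,0] = 2.9901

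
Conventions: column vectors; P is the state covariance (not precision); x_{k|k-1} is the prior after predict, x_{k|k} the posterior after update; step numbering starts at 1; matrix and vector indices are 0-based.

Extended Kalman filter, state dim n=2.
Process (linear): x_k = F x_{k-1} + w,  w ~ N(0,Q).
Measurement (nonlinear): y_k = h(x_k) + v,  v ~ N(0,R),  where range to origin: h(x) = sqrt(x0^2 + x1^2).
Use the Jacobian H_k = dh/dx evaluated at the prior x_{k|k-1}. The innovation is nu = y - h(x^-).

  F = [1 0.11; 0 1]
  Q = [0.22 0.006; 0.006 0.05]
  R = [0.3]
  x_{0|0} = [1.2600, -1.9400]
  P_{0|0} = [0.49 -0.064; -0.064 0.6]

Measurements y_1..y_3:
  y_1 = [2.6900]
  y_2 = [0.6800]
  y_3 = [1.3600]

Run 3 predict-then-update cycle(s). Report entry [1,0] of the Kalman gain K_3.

K[1,0] = -0.4205

step 1: x^-=[1.0466, -1.9400]  P^-=[0.7032 0.0080; 0.0080 0.6500]  H_jac=[0.4748 -0.8801]  S=[0.9553]  K=[0.3421; -0.5949]  nu=[0.4857]  x^+=[1.2128, -2.2289]  P^+=[0.5914 0.2024; 0.2024 0.3120]
step 2: x^-=[0.9676, -2.2289]  P^-=[0.8597 0.2427; 0.2427 0.3620]  H_jac=[0.3982 -0.9173]  S=[0.5636]  K=[0.2123; -0.4177]  nu=[-1.7499]  x^+=[0.5960, -1.4981]  P^+=[0.8343 0.2927; 0.2927 0.2637]
step 3: x^-=[0.4312, -1.4981]  P^-=[1.1218 0.3277; 0.3277 0.3137]  H_jac=[0.2766 -0.9610]  S=[0.5013]  K=[-0.0092; -0.4205]  nu=[-0.1989]  x^+=[0.4330, -1.4144]  P^+=[1.1218 0.3258; 0.3258 0.2250]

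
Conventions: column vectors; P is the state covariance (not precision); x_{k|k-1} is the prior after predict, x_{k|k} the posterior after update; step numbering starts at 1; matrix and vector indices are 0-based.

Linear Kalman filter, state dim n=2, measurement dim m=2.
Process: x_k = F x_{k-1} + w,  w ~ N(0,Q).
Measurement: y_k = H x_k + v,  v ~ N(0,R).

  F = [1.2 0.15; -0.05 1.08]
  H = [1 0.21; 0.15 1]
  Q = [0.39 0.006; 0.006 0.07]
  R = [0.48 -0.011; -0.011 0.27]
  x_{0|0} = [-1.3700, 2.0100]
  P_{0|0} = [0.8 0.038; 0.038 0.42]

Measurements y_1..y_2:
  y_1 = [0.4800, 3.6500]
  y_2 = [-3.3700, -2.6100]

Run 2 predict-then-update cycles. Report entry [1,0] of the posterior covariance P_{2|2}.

step 1: x^-=[-1.3425, 2.2393]  P^-=[1.5651 0.0750; 0.0750 0.5578]  S=[2.1012 0.4183; 0.4183 0.8855]  K=[0.7536 -0.0061; -0.0403 0.6616]  nu=[1.3522, 1.6121]  x^+=[-0.3334, 3.2515]  P^+=[0.3757 -0.0663; -0.0663 0.1890]
step 2: x^-=[0.0877, 3.5282]  P^-=[0.9114 -0.0713; -0.0713 0.2986]  S=[1.3746 0.1148; 0.1148 0.5677]  K=[0.6536 -0.0170; -0.0495 0.5171]  nu=[-4.1986, -6.1514]  x^+=[-2.5515, 0.5550]  P^+=[0.3267 -0.0608; -0.0608 0.1493]

P_post[1,0] = -0.0608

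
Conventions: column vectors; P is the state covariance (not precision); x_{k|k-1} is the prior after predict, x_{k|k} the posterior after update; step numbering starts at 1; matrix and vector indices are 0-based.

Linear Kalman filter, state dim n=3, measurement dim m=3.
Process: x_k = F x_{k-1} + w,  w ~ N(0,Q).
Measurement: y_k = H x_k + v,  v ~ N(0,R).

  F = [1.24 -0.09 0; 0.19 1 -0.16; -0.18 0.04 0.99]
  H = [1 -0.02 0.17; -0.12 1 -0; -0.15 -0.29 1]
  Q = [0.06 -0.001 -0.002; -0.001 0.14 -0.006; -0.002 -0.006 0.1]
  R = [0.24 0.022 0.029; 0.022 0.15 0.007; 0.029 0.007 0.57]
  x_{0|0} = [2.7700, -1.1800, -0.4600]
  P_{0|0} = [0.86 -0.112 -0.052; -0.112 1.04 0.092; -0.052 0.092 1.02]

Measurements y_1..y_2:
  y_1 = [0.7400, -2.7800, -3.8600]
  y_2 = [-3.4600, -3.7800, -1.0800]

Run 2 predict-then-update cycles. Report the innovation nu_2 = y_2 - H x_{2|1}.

innov = [-5.3831, -2.1399, 2.3569]

step 1: x^-=[3.5410, -0.5801, -1.0012]  P^-=[1.4158 -0.0173 -0.2771; -0.0173 1.1683 -0.0569; -0.2771 -0.0569 1.1567]  S=[1.5965 -0.1926 -0.2411; -0.1926 1.3429 -0.3279; -0.2411 -0.3279 1.9714]  K=[0.8271 -0.0584 -0.1543; 0.0664 0.8697 -0.0466; 0.0665 0.1505 0.6494]  nu=[-2.6424, -1.7750, -2.4959]  x^+=[1.8442, -2.1829, -3.0649]  P^+=[0.1977 0.0321 -0.0254; 0.0321 0.1354 0.0255; -0.0254 0.0255 0.3767]
step 2: x^-=[2.4833, -1.3421, -3.4536]  P^-=[0.3579 0.0780 -0.0780; 0.0780 0.2978 -0.0529; -0.0780 -0.0529 0.4865]  S=[0.5828 0.0439 -0.0350; 0.0439 0.4342 -0.1255; -0.0350 -0.1255 1.1504]  K=[0.5826 -0.0121 -0.1177; 0.0563 0.6413 -0.0596; 0.0350 0.0262 0.4503]  nu=[-5.3831, -2.1399, 2.3569]  x^+=[-0.9041, -3.1582, -2.6366]  P^+=[0.1403 0.0270 -0.0214; 0.0270 0.1003 0.0053; -0.0214 0.0053 0.2562]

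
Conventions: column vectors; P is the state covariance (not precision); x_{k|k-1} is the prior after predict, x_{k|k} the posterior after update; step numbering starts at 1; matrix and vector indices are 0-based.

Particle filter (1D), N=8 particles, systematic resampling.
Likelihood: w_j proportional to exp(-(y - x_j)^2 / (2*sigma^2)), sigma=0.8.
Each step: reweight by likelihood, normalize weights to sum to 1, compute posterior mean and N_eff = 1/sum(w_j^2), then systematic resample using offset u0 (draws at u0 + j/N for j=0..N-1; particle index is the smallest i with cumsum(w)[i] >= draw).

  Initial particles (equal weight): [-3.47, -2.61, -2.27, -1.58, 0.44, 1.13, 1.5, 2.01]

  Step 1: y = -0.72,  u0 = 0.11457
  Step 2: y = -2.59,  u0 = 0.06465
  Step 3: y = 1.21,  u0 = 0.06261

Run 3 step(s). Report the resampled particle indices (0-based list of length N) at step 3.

resampled_idx = [3, 3, 4, 5, 5, 6, 7, 7]

step 1: w=[0.0022, 0.0503, 0.1254, 0.4596, 0.2862, 0.0565, 0.0174, 0.0024]  mean=-0.9288  Neff=3.1758  idx=[2, 3, 3, 3, 3, 4, 4, 6]
step 2: w=[0.3385, 0.1652, 0.1652, 0.1652, 0.1652, 0.0003, 0.0003, 0.0000]  mean=-1.8124  Neff=4.4688  idx=[0, 0, 0, 1, 2, 3, 3, 4]
step 3: w=[0.0067, 0.0067, 0.0067, 0.1960, 0.1960, 0.1960, 0.1960, 0.1960]  mean=-1.5938  Neff=5.2028  idx=[3, 3, 4, 5, 5, 6, 7, 7]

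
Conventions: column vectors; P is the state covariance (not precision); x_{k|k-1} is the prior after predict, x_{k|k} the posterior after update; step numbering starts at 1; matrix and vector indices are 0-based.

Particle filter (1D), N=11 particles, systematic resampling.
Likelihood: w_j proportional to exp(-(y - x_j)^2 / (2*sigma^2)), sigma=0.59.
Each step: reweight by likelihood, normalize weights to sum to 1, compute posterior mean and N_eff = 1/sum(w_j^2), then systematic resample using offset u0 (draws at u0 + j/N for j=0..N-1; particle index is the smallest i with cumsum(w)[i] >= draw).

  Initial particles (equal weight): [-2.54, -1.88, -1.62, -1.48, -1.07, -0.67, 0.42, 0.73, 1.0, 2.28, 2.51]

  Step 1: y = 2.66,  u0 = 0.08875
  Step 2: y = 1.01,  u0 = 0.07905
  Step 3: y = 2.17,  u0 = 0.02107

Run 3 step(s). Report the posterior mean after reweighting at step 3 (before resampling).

step 1: w=[0.0000, 0.0000, 0.0000, 0.0000, 0.0000, 0.0000, 0.0004, 0.0026, 0.0106, 0.4501, 0.5363]  mean=2.3850  Neff=2.0396  idx=[9, 9, 9, 9, 9, 10, 10, 10, 10, 10, 10]
step 2: w=[0.1351, 0.1351, 0.1351, 0.1351, 0.1351, 0.0541, 0.0541, 0.0541, 0.0541, 0.0541, 0.0541]  mean=2.3547  Neff=9.1915  idx=[0, 1, 1, 2, 3, 3, 4, 5, 7, 9, 10]
step 3: w=[0.0957, 0.0957, 0.0957, 0.0957, 0.0957, 0.0957, 0.0957, 0.0825, 0.0825, 0.0825, 0.0825]  mean=2.3559  Neff=10.9464  idx=[0, 1, 2, 3, 4, 4, 5, 6, 7, 9, 10]

post_mean = 2.3559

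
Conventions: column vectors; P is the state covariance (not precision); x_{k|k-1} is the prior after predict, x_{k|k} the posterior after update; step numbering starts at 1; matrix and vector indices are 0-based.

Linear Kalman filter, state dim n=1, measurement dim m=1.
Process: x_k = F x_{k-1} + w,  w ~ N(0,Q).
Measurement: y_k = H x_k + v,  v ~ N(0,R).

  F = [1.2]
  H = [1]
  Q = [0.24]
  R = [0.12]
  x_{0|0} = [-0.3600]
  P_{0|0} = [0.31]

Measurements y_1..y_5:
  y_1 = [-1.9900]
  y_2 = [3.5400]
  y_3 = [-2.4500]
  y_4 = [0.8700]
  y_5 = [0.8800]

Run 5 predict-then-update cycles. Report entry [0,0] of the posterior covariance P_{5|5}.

P_post[0,0] = 0.0906

step 1: x^-=[-0.4320]  P^-=[0.6864]  S=[0.8064]  K=[0.8512]  nu=[-1.5580]  x^+=[-1.7582]  P^+=[0.1021]
step 2: x^-=[-2.1098]  P^-=[0.3871]  S=[0.5071]  K=[0.7634]  nu=[5.6498]  x^+=[2.2030]  P^+=[0.0916]
step 3: x^-=[2.6436]  P^-=[0.3719]  S=[0.4919]  K=[0.7561]  nu=[-5.0936]  x^+=[-1.2074]  P^+=[0.0907]
step 4: x^-=[-1.4489]  P^-=[0.3706]  S=[0.4906]  K=[0.7554]  nu=[2.3189]  x^+=[0.3029]  P^+=[0.0907]
step 5: x^-=[0.3634]  P^-=[0.3705]  S=[0.4905]  K=[0.7554]  nu=[0.5166]  x^+=[0.7536]  P^+=[0.0906]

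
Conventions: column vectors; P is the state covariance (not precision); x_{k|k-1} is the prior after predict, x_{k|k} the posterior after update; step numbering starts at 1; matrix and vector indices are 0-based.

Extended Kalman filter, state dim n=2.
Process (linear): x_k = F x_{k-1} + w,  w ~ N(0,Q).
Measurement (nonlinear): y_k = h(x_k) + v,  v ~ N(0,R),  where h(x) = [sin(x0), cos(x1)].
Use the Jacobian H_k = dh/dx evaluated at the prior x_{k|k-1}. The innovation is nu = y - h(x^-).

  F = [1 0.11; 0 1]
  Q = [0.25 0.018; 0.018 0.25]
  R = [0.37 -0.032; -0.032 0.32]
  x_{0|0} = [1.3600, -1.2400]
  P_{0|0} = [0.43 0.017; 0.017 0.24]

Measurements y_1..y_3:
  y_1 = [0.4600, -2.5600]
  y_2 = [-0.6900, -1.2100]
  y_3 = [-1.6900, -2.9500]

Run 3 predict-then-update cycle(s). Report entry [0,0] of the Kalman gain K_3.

step 1: x^-=[1.2236, -1.2400]  P^-=[0.6866 0.0614; 0.0614 0.4900]  H_jac=[0.3403 0.0000; 0.0000 0.9458]  S=[0.4495 -0.0122; -0.0122 0.7583]  K=[0.5221 0.0850; 0.0631 0.6122]  nu=[-0.4803, -2.8848]  x^+=[0.7276, -3.0363]  P^+=[0.5597 0.0111; 0.0111 0.2050]
step 2: x^-=[0.3936, -3.0363]  P^-=[0.8146 0.0516; 0.0516 0.4550]  H_jac=[0.9235 0.0000; 0.0000 0.1051]  S=[1.0648 -0.0270; -0.0270 0.3250]  K=[0.7085 0.0755; 0.0486 0.1512]  nu=[-1.0735, -0.2155]  x^+=[-0.3832, -3.1211]  P^+=[0.2812 0.0142; 0.0142 0.4454]
step 3: x^-=[-0.7265, -3.1211]  P^-=[0.5397 0.0812; 0.0812 0.6954]  H_jac=[0.7475 0.0000; 0.0000 0.0205]  S=[0.6716 -0.0308; -0.0308 0.3203]  K=[0.6036 0.0632; 0.0929 0.0535]  nu=[-1.0257, -1.9502]  x^+=[-1.4689, -3.3206]  P^+=[0.2961 0.0437; 0.0437 0.6890]

K[0,0] = 0.6036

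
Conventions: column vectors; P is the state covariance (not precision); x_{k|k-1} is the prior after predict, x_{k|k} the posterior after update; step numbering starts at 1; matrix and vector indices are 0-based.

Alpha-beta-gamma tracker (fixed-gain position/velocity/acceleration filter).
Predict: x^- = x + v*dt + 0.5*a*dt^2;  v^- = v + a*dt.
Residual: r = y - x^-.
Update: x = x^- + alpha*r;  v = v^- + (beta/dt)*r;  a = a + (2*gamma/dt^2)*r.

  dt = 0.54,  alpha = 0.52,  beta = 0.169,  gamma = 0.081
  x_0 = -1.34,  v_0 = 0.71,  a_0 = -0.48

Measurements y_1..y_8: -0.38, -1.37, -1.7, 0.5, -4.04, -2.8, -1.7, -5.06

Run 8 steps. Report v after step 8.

step 1: x_pred=-1.0266  r=0.6466  x^+=-0.6904  v^+=0.6532  a^+=-0.1208
step 2: x_pred=-0.3553  r=-1.0147  x^+=-0.8829  v^+=0.2704  a^+=-0.6845
step 3: x_pred=-0.8367  r=-0.8633  x^+=-1.2856  v^+=-0.3695  a^+=-1.1641
step 4: x_pred=-1.6549  r=2.1549  x^+=-0.5343  v^+=-0.3237  a^+=0.0330
step 5: x_pred=-0.7043  r=-3.3357  x^+=-2.4389  v^+=-1.3498  a^+=-1.8201
step 6: x_pred=-3.4331  r=0.6331  x^+=-3.1039  v^+=-2.1345  a^+=-1.4684
step 7: x_pred=-4.4706  r=2.7706  x^+=-3.0299  v^+=-2.0603  a^+=0.0709
step 8: x_pred=-4.1322  r=-0.9278  x^+=-4.6146  v^+=-2.3125  a^+=-0.4446

v_post = -2.3125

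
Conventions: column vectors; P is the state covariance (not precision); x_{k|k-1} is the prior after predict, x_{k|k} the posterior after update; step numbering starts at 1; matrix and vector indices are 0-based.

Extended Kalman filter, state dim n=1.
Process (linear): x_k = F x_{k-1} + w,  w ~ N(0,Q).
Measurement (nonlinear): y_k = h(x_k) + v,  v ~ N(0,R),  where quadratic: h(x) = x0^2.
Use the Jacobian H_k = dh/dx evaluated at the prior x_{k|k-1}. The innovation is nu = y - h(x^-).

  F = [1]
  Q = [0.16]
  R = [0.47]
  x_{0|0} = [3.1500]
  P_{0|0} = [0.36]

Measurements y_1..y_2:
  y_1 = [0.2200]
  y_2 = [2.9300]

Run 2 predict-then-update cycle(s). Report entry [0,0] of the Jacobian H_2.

step 1: x^-=[3.1500]  P^-=[0.5200]  H_jac=[6.3000]  S=[21.1088]  K=[0.1552]  nu=[-9.7025]  x^+=[1.6442]  P^+=[0.0116]
step 2: x^-=[1.6442]  P^-=[0.1716]  H_jac=[3.2884]  S=[2.3254]  K=[0.2426]  nu=[0.2266]  x^+=[1.6992]  P^+=[0.0347]

H_jac[0,0] = 3.2884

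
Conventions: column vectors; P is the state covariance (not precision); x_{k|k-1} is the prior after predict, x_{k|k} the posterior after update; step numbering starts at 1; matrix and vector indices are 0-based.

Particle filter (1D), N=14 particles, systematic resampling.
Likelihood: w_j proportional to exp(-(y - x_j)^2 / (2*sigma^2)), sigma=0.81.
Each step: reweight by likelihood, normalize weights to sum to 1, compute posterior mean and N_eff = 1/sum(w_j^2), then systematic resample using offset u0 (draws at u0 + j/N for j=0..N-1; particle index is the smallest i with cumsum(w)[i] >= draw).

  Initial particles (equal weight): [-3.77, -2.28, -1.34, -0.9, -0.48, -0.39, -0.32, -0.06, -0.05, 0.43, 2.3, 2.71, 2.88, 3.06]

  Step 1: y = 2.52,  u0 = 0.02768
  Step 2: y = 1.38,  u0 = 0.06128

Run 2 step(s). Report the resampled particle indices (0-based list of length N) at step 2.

step 1: w=[0.0000, 0.0000, 0.0000, 0.0000, 0.0003, 0.0004, 0.0006, 0.0017, 0.0018, 0.0097, 0.2607, 0.2632, 0.2451, 0.2166]  mean=2.6848  Neff=4.0935  idx=[10, 10, 10, 10, 11, 11, 11, 11, 12, 12, 12, 13, 13, 13]
step 2: w=[0.1303, 0.1303, 0.1303, 0.1303, 0.0645, 0.0645, 0.0645, 0.0645, 0.0447, 0.0447, 0.0447, 0.0289, 0.0289, 0.0289]  mean=2.5495  Neff=10.7473  idx=[0, 1, 1, 2, 2, 3, 3, 4, 5, 6, 7, 9, 11, 13]

resampled_idx = [0, 1, 1, 2, 2, 3, 3, 4, 5, 6, 7, 9, 11, 13]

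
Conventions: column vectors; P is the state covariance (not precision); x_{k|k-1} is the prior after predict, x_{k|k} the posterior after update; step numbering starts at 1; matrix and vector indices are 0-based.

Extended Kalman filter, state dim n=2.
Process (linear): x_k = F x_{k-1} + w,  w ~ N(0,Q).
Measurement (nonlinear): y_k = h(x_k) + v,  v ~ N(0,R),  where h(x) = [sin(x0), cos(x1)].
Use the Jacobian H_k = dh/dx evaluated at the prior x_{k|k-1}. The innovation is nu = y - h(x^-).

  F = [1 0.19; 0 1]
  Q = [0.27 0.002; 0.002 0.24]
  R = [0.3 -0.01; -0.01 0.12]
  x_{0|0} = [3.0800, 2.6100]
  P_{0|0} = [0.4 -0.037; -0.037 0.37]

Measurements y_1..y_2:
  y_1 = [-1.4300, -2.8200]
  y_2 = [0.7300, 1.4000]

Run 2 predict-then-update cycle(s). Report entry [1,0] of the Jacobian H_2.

step 1: x^-=[3.5759, 2.6100]  P^-=[0.6693 0.0353; 0.0353 0.6100]  H_jac=[-0.9072 0.0000; 0.0000 -0.5069]  S=[0.8508 0.0062; 0.0062 0.2767]  K=[-0.7133 -0.0486; -0.0295 -1.1167]  nu=[-1.0092, -1.9580]  x^+=[4.3909, 4.8262]  P^+=[0.2353 -0.0026; -0.0026 0.2638]
step 2: x^-=[5.3079, 4.8262]  P^-=[0.5139 0.0495; 0.0495 0.5038]  H_jac=[0.5609 0.0000; 0.0000 0.9935]  S=[0.4617 0.0176; 0.0176 0.6173]  K=[0.6220 0.0620; 0.0293 0.8100]  nu=[1.5579, 1.2865]  x^+=[6.3566, 5.9139]  P^+=[0.3316 0.0012; 0.0012 0.0975]

H_jac[1,0] = 0.0000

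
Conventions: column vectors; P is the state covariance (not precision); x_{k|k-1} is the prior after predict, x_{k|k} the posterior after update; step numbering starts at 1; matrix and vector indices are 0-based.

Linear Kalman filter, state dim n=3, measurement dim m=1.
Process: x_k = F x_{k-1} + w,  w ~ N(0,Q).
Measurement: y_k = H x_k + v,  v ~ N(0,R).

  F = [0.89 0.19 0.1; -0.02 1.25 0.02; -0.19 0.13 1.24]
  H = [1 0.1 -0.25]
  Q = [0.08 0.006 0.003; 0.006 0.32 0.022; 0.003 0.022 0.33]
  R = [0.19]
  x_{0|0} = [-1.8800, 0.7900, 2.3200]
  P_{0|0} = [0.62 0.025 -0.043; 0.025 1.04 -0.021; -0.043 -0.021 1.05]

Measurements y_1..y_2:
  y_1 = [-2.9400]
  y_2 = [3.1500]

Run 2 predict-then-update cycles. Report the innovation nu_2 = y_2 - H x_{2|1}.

step 1: x^-=[-1.2911, 1.0715, 3.3367]  P^-=[0.6191 0.2684 0.0042; 0.2684 1.9434 0.1820; 0.0042 0.1820 1.9967]  S=[0.9959]  K=[0.6476; 0.4190; -0.4788]  nu=[-0.9219]  x^+=[-1.8881, 0.6853, 3.7781]  P^+=[0.2015 -0.0018 0.3130; -0.0018 1.7686 0.3818; 0.3130 0.3818 1.7684]
step 2: x^-=[-1.1724, 0.9699, 5.1326]  P^-=[0.3907 0.4781 0.6661; 0.4781 3.1031 0.9383; 0.6661 0.9383 3.0620]  S=[0.5188]  K=[0.5243; 1.0676; -0.0107]  nu=[5.5086]  x^+=[1.7158, 6.8509, 5.0735]  P^+=[0.2481 0.1877 0.6690; 0.1877 2.5118 0.9442; 0.6690 0.9442 3.0619]

innov = [5.5086]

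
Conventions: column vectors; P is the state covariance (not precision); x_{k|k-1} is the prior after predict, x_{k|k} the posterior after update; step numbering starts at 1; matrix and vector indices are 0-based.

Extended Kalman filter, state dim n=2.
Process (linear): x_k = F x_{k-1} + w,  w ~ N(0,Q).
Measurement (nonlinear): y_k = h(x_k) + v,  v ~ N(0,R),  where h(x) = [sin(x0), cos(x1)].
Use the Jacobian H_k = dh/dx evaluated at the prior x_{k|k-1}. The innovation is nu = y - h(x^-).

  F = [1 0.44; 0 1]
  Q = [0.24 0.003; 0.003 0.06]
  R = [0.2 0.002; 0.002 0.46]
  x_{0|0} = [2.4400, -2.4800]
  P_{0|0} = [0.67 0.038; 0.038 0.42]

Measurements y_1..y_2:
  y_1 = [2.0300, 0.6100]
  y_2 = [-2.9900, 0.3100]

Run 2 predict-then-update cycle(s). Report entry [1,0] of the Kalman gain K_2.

step 1: x^-=[1.3488, -2.4800]  P^-=[1.0248 0.2258; 0.2258 0.4800]  H_jac=[0.2202 0.0000; 0.0000 0.6144]  S=[0.2497 0.0325; 0.0325 0.6412]  K=[0.8813 0.1716; 0.1401 0.4528]  nu=[1.0545, 1.3990]  x^+=[2.5183, -1.6988]  P^+=[0.8021 0.1314; 0.1314 0.3395]
step 2: x^-=[1.7708, -1.6988]  P^-=[1.2234 0.2838; 0.2838 0.3995]  H_jac=[-0.1987 0.0000; 0.0000 0.9918]  S=[0.2483 -0.0539; -0.0539 0.8530]  K=[-0.9200 0.2718; -0.1279 0.4564]  nu=[-3.9701, 0.4376]  x^+=[5.5422, -0.9910]  P^+=[0.9233 0.1242; 0.1242 0.2114]

K[1,0] = -0.1279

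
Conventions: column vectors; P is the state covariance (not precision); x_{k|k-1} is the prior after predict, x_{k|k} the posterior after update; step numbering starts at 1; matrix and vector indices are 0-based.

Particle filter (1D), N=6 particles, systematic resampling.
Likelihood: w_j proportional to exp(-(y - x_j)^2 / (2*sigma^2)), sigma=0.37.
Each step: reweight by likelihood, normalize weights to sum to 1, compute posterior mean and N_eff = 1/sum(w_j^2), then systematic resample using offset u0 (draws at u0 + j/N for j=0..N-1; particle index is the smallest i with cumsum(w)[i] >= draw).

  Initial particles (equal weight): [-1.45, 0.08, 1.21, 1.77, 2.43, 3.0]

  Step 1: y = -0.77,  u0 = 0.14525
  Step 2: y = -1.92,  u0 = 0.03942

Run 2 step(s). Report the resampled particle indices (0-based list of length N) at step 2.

step 1: w=[0.7211, 0.2789, 0.0000, 0.0000, 0.0000, 0.0000]  mean=-1.0233  Neff=1.6729  idx=[0, 0, 0, 0, 1, 1]
step 2: w=[0.2500, 0.2500, 0.2500, 0.2500, 0.0000, 0.0000]  mean=-1.4500  Neff=4.0000  idx=[0, 0, 1, 2, 2, 3]

resampled_idx = [0, 0, 1, 2, 2, 3]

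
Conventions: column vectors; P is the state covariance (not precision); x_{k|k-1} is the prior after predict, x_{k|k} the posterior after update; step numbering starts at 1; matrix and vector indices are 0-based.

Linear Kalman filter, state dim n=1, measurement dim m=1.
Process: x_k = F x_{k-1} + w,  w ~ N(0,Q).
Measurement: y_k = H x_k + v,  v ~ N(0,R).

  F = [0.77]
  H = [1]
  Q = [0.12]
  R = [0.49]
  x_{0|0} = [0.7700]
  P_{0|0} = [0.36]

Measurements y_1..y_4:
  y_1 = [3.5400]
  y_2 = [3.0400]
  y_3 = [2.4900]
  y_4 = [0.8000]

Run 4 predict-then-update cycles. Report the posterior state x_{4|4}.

x_post = [1.2036]

step 1: x^-=[0.5929]  P^-=[0.3334]  S=[0.8234]  K=[0.4049]  nu=[2.9471]  x^+=[1.7863]  P^+=[0.1984]
step 2: x^-=[1.3754]  P^-=[0.2376]  S=[0.7276]  K=[0.3266]  nu=[1.6646]  x^+=[1.9191]  P^+=[0.1600]
step 3: x^-=[1.4777]  P^-=[0.2149]  S=[0.7049]  K=[0.3048]  nu=[1.0123]  x^+=[1.7863]  P^+=[0.1494]
step 4: x^-=[1.3754]  P^-=[0.2086]  S=[0.6986]  K=[0.2986]  nu=[-0.5754]  x^+=[1.2036]  P^+=[0.1463]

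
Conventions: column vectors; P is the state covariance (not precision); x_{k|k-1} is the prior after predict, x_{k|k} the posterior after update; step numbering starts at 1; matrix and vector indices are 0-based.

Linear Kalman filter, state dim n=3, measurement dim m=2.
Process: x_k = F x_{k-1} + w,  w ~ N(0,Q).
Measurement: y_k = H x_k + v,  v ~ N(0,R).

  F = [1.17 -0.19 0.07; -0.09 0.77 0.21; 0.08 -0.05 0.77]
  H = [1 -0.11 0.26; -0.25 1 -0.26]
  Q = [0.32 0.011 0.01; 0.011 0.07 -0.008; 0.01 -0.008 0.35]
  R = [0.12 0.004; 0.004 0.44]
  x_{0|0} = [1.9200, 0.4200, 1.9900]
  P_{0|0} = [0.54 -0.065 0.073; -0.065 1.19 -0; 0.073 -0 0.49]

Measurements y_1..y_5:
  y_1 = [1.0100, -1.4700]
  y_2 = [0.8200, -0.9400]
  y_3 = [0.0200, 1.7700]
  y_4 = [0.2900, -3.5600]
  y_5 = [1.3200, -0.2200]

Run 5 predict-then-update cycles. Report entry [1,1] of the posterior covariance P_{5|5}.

step 1: x^-=[2.3059, 0.5685, 1.6649]  P^-=[1.1454 -0.2549 0.1692; -0.2549 0.8078 0.0134; 0.1692 0.0134 0.6565]  S=[1.4629 -0.7287; -0.7287 1.5063]  K=[0.8414 0.0185; 0.0717 0.6110; 0.2178 -0.0271]  nu=[-1.6662, -1.0292]  x^+=[0.8848, -0.1797, 1.3299]  P^+=[0.1318 0.0154 -0.1119; 0.0154 0.3018 0.1111; -0.1119 0.1111 0.5773]
step 2: x^-=[1.1625, 0.0612, 1.1038]  P^-=[0.4861 -0.0497 -0.0628; -0.0497 0.3135 0.1444; -0.0628 0.1444 0.6714]  S=[0.6252 -0.1863; -0.1863 0.7709]  K=[0.7545 -0.0185; 0.0398 0.3837; 0.1592 0.0197]  nu=[-0.6228, -0.4236]  x^+=[0.7005, -0.1261, 0.9963]  P^+=[0.1247 -0.0092 -0.1354; -0.0092 0.2047 0.1461; -0.1354 0.1461 0.6565]
step 3: x^-=[0.9133, 0.0491, 0.8295]  P^-=[0.4793 -0.0612 -0.0850; -0.0612 0.2750 0.1810; -0.0850 0.1810 0.7127]  S=[0.6097 -0.1773; -0.1773 0.7186]  K=[0.7504 -0.0360; 0.0276 0.3453; 0.1494 0.0604]  nu=[-1.1035, 2.1649]  x^+=[0.0071, 0.7662, 0.7954]  P^+=[0.1254 -0.0191 -0.1447; -0.0191 0.1922 0.1729; -0.1447 0.1729 0.6996]
step 4: x^-=[-0.0815, 0.7563, 0.5747]  P^-=[0.4823 -0.0698 -0.0944; -0.0698 0.2799 0.2039; -0.0944 0.2039 0.7351]  S=[0.6100 -0.1793; -0.1793 0.7163]  K=[0.7501 -0.0438; 0.0240 0.3471; 0.1476 0.0877]  nu=[0.3053, -4.1873]  x^+=[0.3308, -0.6896, 0.2527]  P^+=[0.1259 -0.0234 -0.1485; -0.0234 0.1962 0.1895; -0.1485 0.1895 0.7210]
step 5: x^-=[0.5358, -0.5077, 0.2555]  P^-=[0.4840 -0.0748 -0.0988; -0.0748 0.2893 0.2167; -0.0988 0.2167 0.7460]  S=[0.6106 -0.1814; -0.1814 0.7218]  K=[0.7500 -0.0471; 0.0230 0.3544; 0.1474 0.1028]  nu=[0.6619, 0.4881]  x^+=[1.0093, -0.3195, 0.4032]  P^+=[0.1261 -0.0252 -0.1501; -0.0252 0.2013 0.1983; -0.1501 0.1983 0.7307]

P_post[1,1] = 0.2013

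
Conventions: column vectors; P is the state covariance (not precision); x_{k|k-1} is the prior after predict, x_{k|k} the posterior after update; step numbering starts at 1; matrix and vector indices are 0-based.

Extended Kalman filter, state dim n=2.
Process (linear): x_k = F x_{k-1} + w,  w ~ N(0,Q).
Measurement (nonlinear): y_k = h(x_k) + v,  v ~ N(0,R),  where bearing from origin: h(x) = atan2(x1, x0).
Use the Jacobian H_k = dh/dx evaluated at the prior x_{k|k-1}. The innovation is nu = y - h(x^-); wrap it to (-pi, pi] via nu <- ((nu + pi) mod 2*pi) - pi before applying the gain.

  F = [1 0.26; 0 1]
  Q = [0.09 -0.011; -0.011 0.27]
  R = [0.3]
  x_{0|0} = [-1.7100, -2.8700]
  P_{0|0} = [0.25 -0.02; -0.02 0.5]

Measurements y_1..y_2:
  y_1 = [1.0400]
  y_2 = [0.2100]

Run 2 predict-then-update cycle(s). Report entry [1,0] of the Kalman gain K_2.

step 1: x^-=[-2.4562, -2.8700]  P^-=[0.3634 0.0990; 0.0990 0.7700]  H_jac=[0.2011 -0.1721]  S=[0.3307]  K=[0.1695; -0.3406]  nu=[-2.9645]  x^+=[-2.9587, -1.8603]  P^+=[0.3539 0.1181; 0.1181 0.7316]
step 2: x^-=[-3.4424, -1.8603]  P^-=[0.5548 0.2973; 0.2973 1.0016]  H_jac=[0.1215 -0.2248]  S=[0.3426]  K=[0.0016; -0.5519]  nu=[2.8561]  x^+=[-3.4377, -3.4367]  P^+=[0.5548 0.2976; 0.2976 0.8973]

K[1,0] = -0.5519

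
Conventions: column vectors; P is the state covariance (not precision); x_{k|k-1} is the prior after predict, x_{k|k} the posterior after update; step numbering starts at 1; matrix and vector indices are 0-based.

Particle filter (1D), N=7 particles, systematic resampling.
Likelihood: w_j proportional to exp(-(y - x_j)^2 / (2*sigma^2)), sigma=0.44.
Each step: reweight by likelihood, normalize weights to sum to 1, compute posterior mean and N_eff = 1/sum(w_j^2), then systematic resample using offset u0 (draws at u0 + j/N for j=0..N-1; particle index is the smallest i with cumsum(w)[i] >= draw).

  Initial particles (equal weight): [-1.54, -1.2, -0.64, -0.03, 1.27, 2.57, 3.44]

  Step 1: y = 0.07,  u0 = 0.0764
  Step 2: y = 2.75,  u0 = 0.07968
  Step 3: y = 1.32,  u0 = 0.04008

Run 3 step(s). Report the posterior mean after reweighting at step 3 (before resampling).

post_mean = -0.0300

step 1: w=[0.0010, 0.0121, 0.2113, 0.7569, 0.0188, 0.0000, 0.0000]  mean=-0.1499  Neff=1.6181  idx=[2, 2, 3, 3, 3, 3, 3]
step 2: w=[0.0000, 0.0000, 0.2000, 0.2000, 0.2000, 0.2000, 0.2000]  mean=-0.0300  Neff=5.0002  idx=[2, 3, 3, 4, 5, 5, 6]
step 3: w=[0.1429, 0.1429, 0.1429, 0.1429, 0.1429, 0.1429, 0.1429]  mean=-0.0300  Neff=7.0000  idx=[0, 1, 2, 3, 4, 5, 6]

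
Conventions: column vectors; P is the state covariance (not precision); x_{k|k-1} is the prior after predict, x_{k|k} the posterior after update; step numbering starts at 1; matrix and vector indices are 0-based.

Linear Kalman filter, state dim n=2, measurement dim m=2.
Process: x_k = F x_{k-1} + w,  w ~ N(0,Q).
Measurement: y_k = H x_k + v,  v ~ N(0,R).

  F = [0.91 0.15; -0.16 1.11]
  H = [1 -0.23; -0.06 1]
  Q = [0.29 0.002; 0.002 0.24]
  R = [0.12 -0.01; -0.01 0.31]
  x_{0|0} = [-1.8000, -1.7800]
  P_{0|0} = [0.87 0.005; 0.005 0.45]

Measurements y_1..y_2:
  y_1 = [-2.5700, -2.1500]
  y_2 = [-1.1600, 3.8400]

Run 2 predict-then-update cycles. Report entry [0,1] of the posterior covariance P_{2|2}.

step 1: x^-=[-1.9050, -1.6878]  P^-=[1.0219 -0.0448; -0.0448 0.8149]  S=[1.2057 -0.3042; -0.3042 1.1340]  K=[0.8930 0.1459; -0.0115 0.7179]  nu=[-1.0532, -0.5765]  x^+=[-2.9296, -2.0896]  P^+=[0.1156 0.0433; 0.0433 0.2253]
step 2: x^-=[-2.9794, -1.8507]  P^-=[0.4026 0.0653; 0.0653 0.5052]  S=[0.5193 -0.0841; -0.0841 0.8088]  K=[0.7676 0.1307; 0.0025 0.6200]  nu=[1.3937, 5.5119]  x^+=[-1.1890, 1.5702]  P^+=[0.0997 0.0388; 0.0388 0.1945]

P_post[0,1] = 0.0388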